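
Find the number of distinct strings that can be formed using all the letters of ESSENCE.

420

Letter multiplicities in ESSENCE: C×1, E×3, N×1, S×2.
Dividing 7! = 5040 by 3!·2! = 12 for the repeated letters gives 420.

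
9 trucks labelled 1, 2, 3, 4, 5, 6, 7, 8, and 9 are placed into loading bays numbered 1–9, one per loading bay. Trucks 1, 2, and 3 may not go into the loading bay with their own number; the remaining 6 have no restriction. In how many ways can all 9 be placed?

Let Aᵢ (for i ∈ {1, 2, 3}) be the placements that put truck i in its forbidden loading bay. Any j of these fix j positions, leaving (9−j)! ways to fill the rest, and there are C(3,j) ways to pick which j.
By inclusion–exclusion, the number of valid placements is Σ_{j=0}^{3} (−1)^j C(3,j)·(9−j)!.
Computing: 362880 − 120960 + 15120 − 720 = 256320.

256320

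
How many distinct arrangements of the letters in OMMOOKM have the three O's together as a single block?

20

Treat the 3 copies of O as a single block. The multiset to arrange is then {OOO, K, M, M, M}, 5 items in all.
That gives (5)!/(3!) = 20 arrangements.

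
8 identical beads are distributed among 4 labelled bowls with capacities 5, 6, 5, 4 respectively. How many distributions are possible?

Ignoring the caps, the number of non-negative solutions to x_1+…+x_4 = 8 is C(11,3) = 165.
Subtract solutions that violate a single cap (substitute x_i' = x_i − (cap_i+1)): x_1 ≥ 6 gives C(5,3) = 10; x_2 ≥ 7 gives C(4,3) = 4; x_3 ≥ 6 gives C(5,3) = 10; x_4 ≥ 5 gives C(6,3) = 20. Together 44.
No two caps can be exceeded simultaneously, so the pair terms are all 0.
By inclusion–exclusion the count is 165 − 44 + 0 = 121.

121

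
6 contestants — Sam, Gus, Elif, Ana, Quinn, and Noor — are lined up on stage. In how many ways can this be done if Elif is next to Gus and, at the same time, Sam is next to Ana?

96

Treat {Elif,Gus} as one block (2 orders) and {Sam,Ana} as another (2 orders).
That leaves 4 units to arrange: 2 × 2 × 4! = 4 × 24 = 96.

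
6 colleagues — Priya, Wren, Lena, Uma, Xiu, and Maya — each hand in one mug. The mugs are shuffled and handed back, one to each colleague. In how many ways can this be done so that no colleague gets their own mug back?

This is the derangement count D_6: permutations of 6 items with no fixed point.
By inclusion–exclusion this is Σ_{j=0}^{6} (−1)^j C(6,j)·(6−j)!.
Computing: 720 − 720 + 360 − 120 + 30 − 6 + 1 = 265.

265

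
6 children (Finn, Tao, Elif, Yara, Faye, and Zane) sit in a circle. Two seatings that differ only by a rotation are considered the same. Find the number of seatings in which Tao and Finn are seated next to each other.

Glue Tao and Finn into a block (2 internal orders). Seating 5 units around a circle gives (4)! arrangements.
So 2 × (4)! = 2 × 24 = 48.

48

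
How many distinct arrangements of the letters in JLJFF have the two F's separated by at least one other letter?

Total arrangements of JLJFF: 5!/(2!·2!) = 30.
If the two F's are adjacent, glue them into one block, leaving 4 items to arrange: (4)!/(2!) = 12 ways.
Subtracting, 30 − 12 = 18 arrangements keep the F's apart.

18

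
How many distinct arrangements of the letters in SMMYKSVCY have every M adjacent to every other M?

Treat the 2 copies of M as a single block. The multiset to arrange is then {MM, C, K, S, S, V, Y, Y}, 8 items in all.
That gives (8)!/(2!·2!) = 10080 arrangements.

10080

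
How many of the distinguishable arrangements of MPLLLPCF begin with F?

420

With the first slot taken by F, it remains to arrange the other 7 letters (MPLLLPC).
Those 7 letters have L appearing 3 times and P appearing twice, giving (7)!/(3!·2!) = 420.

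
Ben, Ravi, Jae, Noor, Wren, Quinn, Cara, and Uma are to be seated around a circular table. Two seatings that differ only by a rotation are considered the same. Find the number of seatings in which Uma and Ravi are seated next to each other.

1440

Glue Uma and Ravi into a block (2 internal orders). Seating 7 units around a circle gives (6)! arrangements.
So 2 × (6)! = 2 × 720 = 1440.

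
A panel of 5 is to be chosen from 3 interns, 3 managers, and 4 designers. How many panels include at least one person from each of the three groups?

With no constraint there are C(10,5) = 252 possible selections.
Selections missing a whole group: no interns → C(7,5) = 21; no managers → C(7,5) = 21; no designers → C(6,5) = 6.
Add back selections omitting two groups (i.e. drawn from a single group): C(3,5) + C(3,5) + C(4,5) = 0.
By inclusion–exclusion: 252 − 48 + 0 = 204.

204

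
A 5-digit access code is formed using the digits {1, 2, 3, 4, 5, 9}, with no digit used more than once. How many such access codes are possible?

720

Choose and order 5 of the 6 symbols: the first digit has 6 options, the next 5, and so on down to 2.
That product is 6 × 5 × 4 × 3 × 2 = 720.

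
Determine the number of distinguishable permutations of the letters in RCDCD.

30

Letter multiplicities in RCDCD: C×2, D×2, R×1.
So there are 5! / (2!·2!) = 30 distinguishable arrangements.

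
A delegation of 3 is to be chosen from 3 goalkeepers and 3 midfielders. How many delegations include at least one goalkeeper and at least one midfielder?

18

Unrestricted: C(6,3) = 20 ways to pick any 3 of the 6.
Subtract selections that omit an entire group: no goalkeepers → C(3,3) = 1; no midfielders → C(3,3) = 1.
Both groups omitted at once is impossible, so 20 − 2 = 18.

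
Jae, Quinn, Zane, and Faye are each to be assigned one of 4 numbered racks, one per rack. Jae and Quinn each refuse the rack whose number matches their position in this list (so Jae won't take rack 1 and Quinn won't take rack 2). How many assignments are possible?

Let Aᵢ (for i ∈ {1, 2}) be the placements that put person i in their forbidden rack. Any j of these fix j positions, leaving (4−j)! ways to fill the rest, and there are C(2,j) ways to pick which j.
By inclusion–exclusion, the number of valid placements is Σ_{j=0}^{2} (−1)^j C(2,j)·(4−j)!.
Computing: 24 − 12 + 2 = 14.

14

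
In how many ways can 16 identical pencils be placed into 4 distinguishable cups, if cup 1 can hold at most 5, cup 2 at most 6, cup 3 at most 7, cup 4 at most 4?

Ignoring the caps, the number of non-negative solutions to x_1+…+x_4 = 16 is C(19,3) = 969.
Subtract solutions that violate a single cap (substitute x_i' = x_i − (cap_i+1)): x_1 ≥ 6 gives C(13,3) = 286; x_2 ≥ 7 gives C(12,3) = 220; x_3 ≥ 8 gives C(11,3) = 165; x_4 ≥ 5 gives C(14,3) = 364. Together 1035.
Add back pairs where two caps are both exceeded: 20 + 10 + 56 + 4 + 35 + 20 = 145.
By inclusion–exclusion the count is 969 − 1035 + 145 = 79.

79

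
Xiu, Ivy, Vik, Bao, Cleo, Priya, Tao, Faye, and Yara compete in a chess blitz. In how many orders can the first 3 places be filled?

This is an ordered selection of 3 from 9: P(9,3).
That gives 9 × 8 × 7 = 504.

504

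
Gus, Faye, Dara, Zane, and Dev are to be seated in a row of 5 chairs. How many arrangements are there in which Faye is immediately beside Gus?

48

Glue Faye and Gus into one block (2 internal orders), leaving 4 units to arrange in a row.
So the count is 2·(4)! = 48.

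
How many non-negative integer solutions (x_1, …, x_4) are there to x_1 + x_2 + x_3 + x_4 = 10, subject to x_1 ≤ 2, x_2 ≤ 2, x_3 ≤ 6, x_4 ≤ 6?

Without the upper bounds there are C(13,3) = 286 ways to split 10 among 4 variables.
Subtract solutions that violate a single cap (substitute x_i' = x_i − (cap_i+1)): x_1 ≥ 3 gives C(10,3) = 120; x_2 ≥ 3 gives C(10,3) = 120; x_3 ≥ 7 gives C(6,3) = 20; x_4 ≥ 7 gives C(6,3) = 20. Together 280.
Add back pairs where two caps are both exceeded: 35 + 1 + 1 + 1 + 1 + 0 = 39.
By inclusion–exclusion the count is 286 − 280 + 39 = 45.

45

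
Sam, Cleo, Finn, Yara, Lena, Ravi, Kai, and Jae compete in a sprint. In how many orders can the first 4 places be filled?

1680

This is an ordered selection of 4 from 8: P(8,4).
That gives 8 × 7 × 6 × 5 = 1680.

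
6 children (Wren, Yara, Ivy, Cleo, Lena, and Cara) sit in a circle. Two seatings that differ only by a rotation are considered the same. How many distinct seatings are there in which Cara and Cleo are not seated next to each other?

All circular seatings of 6 people number (5)! = 120.
Those with Cara next to Cleo: fuse the pair into one unit and seat 5 units around a circle — 2·(4)! = 48.
Subtracting, 120 − 48 = 72.

72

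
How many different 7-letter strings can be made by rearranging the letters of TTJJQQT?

The 7 letters of TTJJQQT have repeats: J appearing twice, Q appearing twice, and T appearing 3 times.
So there are 7! / (3!·2!·2!) = 210 distinguishable arrangements.

210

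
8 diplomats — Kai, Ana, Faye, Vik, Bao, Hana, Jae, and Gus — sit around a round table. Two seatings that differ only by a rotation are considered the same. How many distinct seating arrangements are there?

5040

Seat Kai anywhere (absorbing the rotational symmetry), then permute the other 7: (7)! = 5040.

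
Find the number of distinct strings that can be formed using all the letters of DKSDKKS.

210

DKSDKKS has 7 letters with D appearing twice, K appearing 3 times, and S appearing twice.
The number of distinct arrangements is 7!/(3!·2!·2!) = 5040/24 = 210.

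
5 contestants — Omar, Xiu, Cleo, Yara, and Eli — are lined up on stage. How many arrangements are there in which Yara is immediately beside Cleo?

48

Place the 3 others and the Yara-Cleo pair as 4 objects in a line; the pair has 2 internal arrangements.
So the count is 2·(4)! = 48.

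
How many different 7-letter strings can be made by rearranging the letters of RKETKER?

630

Letter multiplicities in RKETKER: E×2, K×2, R×2, T×1.
Dividing 7! = 5040 by 2!·2!·2! = 8 for the repeated letters gives 630.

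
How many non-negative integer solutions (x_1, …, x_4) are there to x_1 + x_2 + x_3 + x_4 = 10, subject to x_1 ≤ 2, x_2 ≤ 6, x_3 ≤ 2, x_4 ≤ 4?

Without the upper bounds there are C(13,3) = 286 ways to split 10 among 4 variables.
Subtract solutions that violate a single cap (substitute x_i' = x_i − (cap_i+1)): x_1 ≥ 3 gives C(10,3) = 120; x_2 ≥ 7 gives C(6,3) = 20; x_3 ≥ 3 gives C(10,3) = 120; x_4 ≥ 5 gives C(8,3) = 56. Together 316.
Add back pairs where two caps are both exceeded: 1 + 35 + 10 + 1 + 0 + 10 = 57.
By inclusion–exclusion the count is 286 − 316 + 57 = 27.

27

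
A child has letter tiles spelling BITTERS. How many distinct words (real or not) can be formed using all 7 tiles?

Letter multiplicities in BITTERS: B×1, E×1, I×1, R×1, S×1, T×2.
So there are 7! / (2!) = 2520 distinguishable arrangements.

2520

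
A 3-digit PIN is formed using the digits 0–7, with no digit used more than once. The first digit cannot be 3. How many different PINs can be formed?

294

The first digit has 8−1 = 7 choices (anything except 3).
The remaining 2 digits are filled from the other 7 symbols without repetition: 7 × 6 = 42.
Total: 7 × 42 = 294.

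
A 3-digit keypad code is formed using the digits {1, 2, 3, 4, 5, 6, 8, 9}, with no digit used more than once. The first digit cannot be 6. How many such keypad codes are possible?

The first digit has 8−1 = 7 choices (anything except 6).
The remaining 2 digits are filled from the other 7 symbols without repetition: 7 × 6 = 42.
Total: 7 × 42 = 294.

294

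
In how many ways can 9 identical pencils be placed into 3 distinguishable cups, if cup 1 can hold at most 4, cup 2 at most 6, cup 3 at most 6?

By stars and bars, unrestricted non-negative solutions to x_1+…+x_3 = 9 number C(9+2,2) = 55.
Subtract solutions that violate a single cap (substitute x_i' = x_i − (cap_i+1)): x_1 ≥ 5 gives C(6,2) = 15; x_2 ≥ 7 gives C(4,2) = 6; x_3 ≥ 7 gives C(4,2) = 6. Together 27.
No two caps can be exceeded simultaneously, so the pair terms are all 0.
By inclusion–exclusion the count is 55 − 27 + 0 = 28.

28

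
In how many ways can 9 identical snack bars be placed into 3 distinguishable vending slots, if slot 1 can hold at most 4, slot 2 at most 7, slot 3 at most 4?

Without the upper bounds there are C(11,2) = 55 ways to split 9 among 3 vending slots.
Subtract solutions that violate a single cap (substitute x_i' = x_i − (cap_i+1)): x_1 ≥ 5 gives C(6,2) = 15; x_2 ≥ 8 gives C(3,2) = 3; x_3 ≥ 5 gives C(6,2) = 15. Together 33.
No two caps can be exceeded simultaneously, so the pair terms are all 0.
By inclusion–exclusion the count is 55 − 33 + 0 = 22.

22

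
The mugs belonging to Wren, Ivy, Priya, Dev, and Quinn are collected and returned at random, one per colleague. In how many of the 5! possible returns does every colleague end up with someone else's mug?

This is the derangement count D_5: permutations of 5 items with no fixed point.
By inclusion–exclusion this is Σ_{j=0}^{5} (−1)^j C(5,j)·(5−j)!.
Computing: 120 − 120 + 60 − 20 + 5 − 1 = 44.

44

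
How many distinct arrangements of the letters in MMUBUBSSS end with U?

1680

Fix U in the last position and arrange the remaining 8 letters.
Those 8 letters have B appearing twice, M appearing twice, and S appearing 3 times, giving (8)!/(3!·2!·2!) = 1680.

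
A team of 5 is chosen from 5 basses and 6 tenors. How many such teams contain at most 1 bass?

81

Split by how many basses are chosen (0 through 1).
Sum: C(5,0)·C(6,5) + C(5,1)·C(6,4) = 6 + 75 = 81.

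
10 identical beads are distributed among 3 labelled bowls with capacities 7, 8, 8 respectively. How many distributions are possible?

Ignoring the caps, the number of non-negative solutions to x_1+…+x_3 = 10 is C(12,2) = 66.
Subtract solutions that violate a single cap (substitute x_i' = x_i − (cap_i+1)): x_1 ≥ 8 gives C(4,2) = 6; x_2 ≥ 9 gives C(3,2) = 3; x_3 ≥ 9 gives C(3,2) = 3. Together 12.
No two caps can be exceeded simultaneously, so the pair terms are all 0.
By inclusion–exclusion the count is 66 − 12 + 0 = 54.

54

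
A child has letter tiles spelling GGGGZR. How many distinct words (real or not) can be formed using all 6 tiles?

30

The 6 letters of GGGGZR have repeats: G appearing 4 times.
Dividing 6! = 720 by 4! = 24 for the repeated letters gives 30.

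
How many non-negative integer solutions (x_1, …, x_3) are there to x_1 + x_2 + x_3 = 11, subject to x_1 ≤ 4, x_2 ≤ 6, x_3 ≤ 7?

By stars and bars, unrestricted non-negative solutions to x_1+…+x_3 = 11 number C(11+2,2) = 78.
Subtract solutions that violate a single cap (substitute x_i' = x_i − (cap_i+1)): x_1 ≥ 5 gives C(8,2) = 28; x_2 ≥ 7 gives C(6,2) = 15; x_3 ≥ 8 gives C(5,2) = 10. Together 53.
No two caps can be exceeded simultaneously, so the pair terms are all 0.
By inclusion–exclusion the count is 78 − 53 + 0 = 25.

25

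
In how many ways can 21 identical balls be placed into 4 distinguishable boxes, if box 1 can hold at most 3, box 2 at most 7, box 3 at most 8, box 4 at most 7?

Without the upper bounds there are C(24,3) = 2024 ways to split 21 among 4 boxes.
Subtract solutions that violate a single cap (substitute x_i' = x_i − (cap_i+1)): x_1 ≥ 4 gives C(20,3) = 1140; x_2 ≥ 8 gives C(16,3) = 560; x_3 ≥ 9 gives C(15,3) = 455; x_4 ≥ 8 gives C(16,3) = 560. Together 2715.
Add back pairs where two caps are both exceeded: 220 + 165 + 220 + 35 + 56 + 35 = 731.
Subtract triples: 1 + 4 + 1 + 0 = 6.
By inclusion–exclusion the count is 2024 − 2715 + 731 − 6 = 34.

34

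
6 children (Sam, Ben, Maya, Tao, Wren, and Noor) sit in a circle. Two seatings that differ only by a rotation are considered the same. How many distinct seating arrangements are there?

120

Fix one person's seat to break rotational symmetry; the remaining 5 people can be arranged in (5)! = 120 ways.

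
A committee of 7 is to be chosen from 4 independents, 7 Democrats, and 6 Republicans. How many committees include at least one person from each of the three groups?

Unrestricted: C(17,7) = 19448 ways to pick any 7 of the 17.
Subtract selections that omit an entire group: no independents → C(13,7) = 1716; no Democrats → C(10,7) = 120; no Republicans → C(11,7) = 330.
Add back selections omitting two groups (i.e. drawn from a single group): C(4,7) + C(7,7) + C(6,7) = 1.
By inclusion–exclusion: 19448 − 2166 + 1 = 17283.

17283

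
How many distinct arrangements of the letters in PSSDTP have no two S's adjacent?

There are 6!/(2!·2!) = 180 arrangements of PSSDTP in total.
Arrangements with the S's together: treat SS as one letter, giving (5)!/(2!) = 60.
Subtracting, 180 − 60 = 120 arrangements keep the S's apart.

120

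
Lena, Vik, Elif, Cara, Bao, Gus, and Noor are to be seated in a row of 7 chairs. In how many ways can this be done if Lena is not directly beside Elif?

There are 7! = 5040 arrangements in all. If Lena and Elif are adjacent, merging them into one block gives 2·(6)! = 1440 arrangements.
Complementary counting: 5040 − 1440 = 3600.

3600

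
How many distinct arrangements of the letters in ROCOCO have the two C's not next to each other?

40

There are 6!/(3!·2!) = 60 arrangements of ROCOCO in total.
Arrangements with the C's together: treat CC as one letter, giving (5)!/(3!) = 20.
Hence 60 − 20 = 40.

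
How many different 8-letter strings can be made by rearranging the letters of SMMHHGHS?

1680

SMMHHGHS has 8 letters with H appearing 3 times, M appearing twice, and S appearing twice.
Dividing 8! = 40320 by 3!·2!·2! = 24 for the repeated letters gives 1680.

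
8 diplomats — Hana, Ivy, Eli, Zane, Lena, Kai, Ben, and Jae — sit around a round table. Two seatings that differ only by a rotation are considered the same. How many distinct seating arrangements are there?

Fix one person's seat to break rotational symmetry; the remaining 7 people can be arranged in (7)! = 5040 ways.

5040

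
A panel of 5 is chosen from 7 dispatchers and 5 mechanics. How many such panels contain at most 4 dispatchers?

771

Split by how many dispatchers are chosen (0 through 4).
Sum: C(7,0)·C(5,5) + C(7,1)·C(5,4) + C(7,2)·C(5,3) + C(7,3)·C(5,2) + C(7,4)·C(5,1) = 1 + 35 + 210 + 350 + 175 = 771.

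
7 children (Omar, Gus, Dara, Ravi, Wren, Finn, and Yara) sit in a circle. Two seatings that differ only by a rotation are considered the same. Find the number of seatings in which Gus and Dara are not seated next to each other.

480

All circular seatings of 7 people number (6)! = 720.
Those with Gus next to Dara: fuse the pair into one unit and seat 6 units around a circle — 2·(5)! = 240.
Subtracting, 720 − 240 = 480.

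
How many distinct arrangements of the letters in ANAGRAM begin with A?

With the first slot taken by A, it remains to arrange the other 6 letters (NAGRAM).
Those 6 letters have A appearing twice, giving (6)!/(2!) = 360.

360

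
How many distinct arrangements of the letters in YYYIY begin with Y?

4

With the first slot taken by Y, it remains to arrange the other 4 letters (YYIY).
Those 4 letters have Y appearing 3 times, giving (4)!/(3!) = 4.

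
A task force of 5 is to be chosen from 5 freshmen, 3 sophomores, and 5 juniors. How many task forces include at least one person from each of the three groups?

Unrestricted: C(13,5) = 1287 ways to pick any 5 of the 13.
Subtract selections that omit an entire group: no freshmen → C(8,5) = 56; no sophomores → C(10,5) = 252; no juniors → C(8,5) = 56.
Add back selections omitting two groups (i.e. drawn from a single group): C(5,5) + C(3,5) + C(5,5) = 2.
By inclusion–exclusion: 1287 − 364 + 2 = 925.

925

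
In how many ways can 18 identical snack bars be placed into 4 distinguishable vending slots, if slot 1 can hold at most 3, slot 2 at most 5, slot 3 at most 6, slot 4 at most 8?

34

Without the upper bounds there are C(21,3) = 1330 ways to split 18 among 4 vending slots.
Subtract solutions that violate a single cap (substitute x_i' = x_i − (cap_i+1)): x_1 ≥ 4 gives C(17,3) = 680; x_2 ≥ 6 gives C(15,3) = 455; x_3 ≥ 7 gives C(14,3) = 364; x_4 ≥ 9 gives C(12,3) = 220. Together 1719.
Add back pairs where two caps are both exceeded: 165 + 120 + 56 + 56 + 20 + 10 = 427.
Subtract triples: 4 + 0 + 0 + 0 = 4.
By inclusion–exclusion the count is 1330 − 1719 + 427 − 4 = 34.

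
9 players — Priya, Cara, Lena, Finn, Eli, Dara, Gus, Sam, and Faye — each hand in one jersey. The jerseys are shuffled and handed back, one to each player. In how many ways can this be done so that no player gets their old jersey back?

Count assignments avoiding every fixed point. For any j of the 9 players fixed to their old jersey, the other 9−j can be arranged in (9−j)! ways.
By inclusion–exclusion this is Σ_{j=0}^{9} (−1)^j C(9,j)·(9−j)!.
Computing: 362880 − 362880 + 181440 − 60480 + 15120 − 3024 + 504 − 72 + 9 − 1 = 133496.

133496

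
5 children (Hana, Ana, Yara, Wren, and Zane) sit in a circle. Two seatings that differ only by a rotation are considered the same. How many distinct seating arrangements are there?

24

Seat Hana anywhere (absorbing the rotational symmetry), then permute the other 4: (4)! = 24.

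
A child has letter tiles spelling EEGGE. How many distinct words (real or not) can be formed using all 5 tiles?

10

The 5 letters of EEGGE have repeats: E appearing 3 times and G appearing twice.
The number of distinct arrangements is 5!/(3!·2!) = 120/12 = 10.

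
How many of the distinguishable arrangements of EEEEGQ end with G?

Fix G in the last position and arrange the remaining 5 letters.
Those 5 letters have E appearing 4 times, giving (5)!/(4!) = 5.

5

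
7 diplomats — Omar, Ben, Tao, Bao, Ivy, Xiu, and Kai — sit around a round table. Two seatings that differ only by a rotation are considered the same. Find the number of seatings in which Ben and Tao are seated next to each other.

240

Treat {Ben, Tao} as one unit (2 internal orders) and seat the resulting 6 units around the table: (5)! circular arrangements.
So 2 × (5)! = 2 × 120 = 240.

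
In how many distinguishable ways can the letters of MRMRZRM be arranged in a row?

140

MRMRZRM has 7 letters with M appearing 3 times and R appearing 3 times.
So there are 7! / (3!·3!) = 140 distinguishable arrangements.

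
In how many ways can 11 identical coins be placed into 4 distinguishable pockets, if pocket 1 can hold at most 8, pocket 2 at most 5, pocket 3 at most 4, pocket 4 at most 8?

205

Without the upper bounds there are C(14,3) = 364 ways to split 11 among 4 pockets.
Subtract solutions that violate a single cap (substitute x_i' = x_i − (cap_i+1)): x_1 ≥ 9 gives C(5,3) = 10; x_2 ≥ 6 gives C(8,3) = 56; x_3 ≥ 5 gives C(9,3) = 84; x_4 ≥ 9 gives C(5,3) = 10. Together 160.
Add back pairs where two caps are both exceeded: 0 + 0 + 0 + 1 + 0 + 0 = 1.
By inclusion–exclusion the count is 364 − 160 + 1 = 205.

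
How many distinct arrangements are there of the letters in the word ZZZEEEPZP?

ZZZEEEPZP has 9 letters with E appearing 3 times, P appearing twice, and Z appearing 4 times.
The number of distinct arrangements is 9!/(4!·3!·2!) = 362880/288 = 1260.

1260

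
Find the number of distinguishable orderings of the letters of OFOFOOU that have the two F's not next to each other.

There are 7!/(4!·2!) = 105 arrangements of OFOFOOU in total.
Arrangements with the F's together: treat FF as one letter, giving (6)!/(4!) = 30.
Subtracting, 105 − 30 = 75 arrangements keep the F's apart.

75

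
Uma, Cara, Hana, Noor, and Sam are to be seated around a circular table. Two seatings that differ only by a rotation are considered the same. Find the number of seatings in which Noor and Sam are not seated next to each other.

12

Without the restriction there are (4)! = 24 seatings.
Seatings with Noor beside Sam: treat them as a block with 2 internal orders, giving 2 × (3)! = 12.
Subtracting, 24 − 12 = 12.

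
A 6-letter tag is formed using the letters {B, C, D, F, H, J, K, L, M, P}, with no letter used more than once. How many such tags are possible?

151200

Choose and order 6 of the 10 symbols: the first letter has 10 options, the next 9, and so on down to 5.
10 × 9 × 8 × 7 × 6 × 5 = 151200.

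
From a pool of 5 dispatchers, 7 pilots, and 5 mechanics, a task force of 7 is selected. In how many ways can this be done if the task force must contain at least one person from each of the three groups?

17745

Total 7-person selections from all 17: C(17,7) = 19448.
Selections missing a whole group: no dispatchers → C(12,7) = 792; no pilots → C(10,7) = 120; no mechanics → C(12,7) = 792.
Add back selections omitting two groups (i.e. drawn from a single group): C(5,7) + C(7,7) + C(5,7) = 1.
By inclusion–exclusion: 19448 − 1704 + 1 = 17745.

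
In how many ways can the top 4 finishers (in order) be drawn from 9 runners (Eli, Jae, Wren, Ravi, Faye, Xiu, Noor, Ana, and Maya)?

3024

This is an ordered selection of 4 from 9: P(9,4).
That gives 9 × 8 × 7 × 6 = 3024.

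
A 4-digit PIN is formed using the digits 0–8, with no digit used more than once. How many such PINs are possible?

3024

Choose and order 4 of the 9 symbols: the first digit has 9 options, the next 8, then 7, 6.
That product is 9 × 8 × 7 × 6 = 3024.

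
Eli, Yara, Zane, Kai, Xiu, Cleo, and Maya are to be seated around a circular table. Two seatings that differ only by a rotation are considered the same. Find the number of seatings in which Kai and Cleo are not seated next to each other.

Without the restriction there are (6)! = 720 seatings.
Those with Kai next to Cleo: fuse the pair into one unit and seat 6 units around a circle — 2·(5)! = 240.
Subtracting, 720 − 240 = 480.

480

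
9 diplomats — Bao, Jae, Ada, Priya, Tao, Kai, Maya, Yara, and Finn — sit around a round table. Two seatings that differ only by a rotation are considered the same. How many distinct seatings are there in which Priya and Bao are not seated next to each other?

Without the restriction there are (8)! = 40320 seatings.
Those with Priya next to Bao: fuse the pair into one unit and seat 8 units around a circle — 2·(7)! = 10080.
Subtracting, 40320 − 10080 = 30240.

30240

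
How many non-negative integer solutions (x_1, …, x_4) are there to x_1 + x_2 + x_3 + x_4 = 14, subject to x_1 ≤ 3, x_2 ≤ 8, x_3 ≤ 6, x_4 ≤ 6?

Without the upper bounds there are C(17,3) = 680 ways to split 14 among 4 variables.
Subtract solutions that violate a single cap (substitute x_i' = x_i − (cap_i+1)): x_1 ≥ 4 gives C(13,3) = 286; x_2 ≥ 9 gives C(8,3) = 56; x_3 ≥ 7 gives C(10,3) = 120; x_4 ≥ 7 gives C(10,3) = 120. Together 582.
Add back pairs where two caps are both exceeded: 4 + 20 + 20 + 0 + 0 + 1 = 45.
By inclusion–exclusion the count is 680 − 582 + 45 = 143.

143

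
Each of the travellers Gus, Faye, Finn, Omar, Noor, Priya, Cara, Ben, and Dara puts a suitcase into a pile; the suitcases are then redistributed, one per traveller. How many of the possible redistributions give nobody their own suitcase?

This is the derangement count D_9: permutations of 9 items with no fixed point.
By inclusion–exclusion this is Σ_{j=0}^{9} (−1)^j C(9,j)·(9−j)!.
Computing: 362880 − 362880 + 181440 − 60480 + 15120 − 3024 + 504 − 72 + 9 − 1 = 133496.

133496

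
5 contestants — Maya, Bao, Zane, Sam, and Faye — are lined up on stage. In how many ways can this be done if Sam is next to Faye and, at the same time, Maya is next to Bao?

Treat {Sam,Faye} as one block (2 orders) and {Maya,Bao} as another (2 orders).
That leaves 3 units to arrange: 2 × 2 × 3! = 4 × 6 = 24.

24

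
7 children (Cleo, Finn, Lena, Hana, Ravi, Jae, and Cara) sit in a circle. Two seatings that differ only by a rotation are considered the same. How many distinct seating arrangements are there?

Fix one person's seat to break rotational symmetry; the remaining 6 people can be arranged in (6)! = 720 ways.

720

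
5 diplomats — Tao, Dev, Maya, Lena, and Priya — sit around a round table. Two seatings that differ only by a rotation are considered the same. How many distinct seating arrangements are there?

Fix one person's seat to break rotational symmetry; the remaining 4 people can be arranged in (4)! = 24 ways.

24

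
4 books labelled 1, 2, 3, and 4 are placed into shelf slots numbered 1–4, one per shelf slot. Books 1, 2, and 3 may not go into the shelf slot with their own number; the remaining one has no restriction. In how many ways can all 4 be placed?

11

Let Aᵢ (for i ∈ {1, 2, 3}) be the placements that put book i in its forbidden shelf slot. Any j of these fix j positions, leaving (4−j)! ways to fill the rest, and there are C(3,j) ways to pick which j.
By inclusion–exclusion, the number of valid placements is Σ_{j=0}^{3} (−1)^j C(3,j)·(4−j)!.
Computing: 24 − 18 + 6 − 1 = 11.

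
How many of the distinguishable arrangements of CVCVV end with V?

6

With the last slot taken by V, it remains to arrange the other 4 letters (CCVV).
Those 4 letters have C appearing twice and V appearing twice, giving (4)!/(2!·2!) = 6.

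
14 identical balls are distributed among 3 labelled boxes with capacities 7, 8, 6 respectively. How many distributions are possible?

By stars and bars, unrestricted non-negative solutions to x_1+…+x_3 = 14 number C(14+2,2) = 120.
Subtract solutions that violate a single cap (substitute x_i' = x_i − (cap_i+1)): x_1 ≥ 8 gives C(8,2) = 28; x_2 ≥ 9 gives C(7,2) = 21; x_3 ≥ 7 gives C(9,2) = 36. Together 85.
No two caps can be exceeded simultaneously, so the pair terms are all 0.
By inclusion–exclusion the count is 120 − 85 + 0 = 35.

35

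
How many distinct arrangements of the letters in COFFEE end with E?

With the last slot taken by E, it remains to arrange the other 5 letters (COFFE).
Those 5 letters have F appearing twice, giving (5)!/(2!) = 60.

60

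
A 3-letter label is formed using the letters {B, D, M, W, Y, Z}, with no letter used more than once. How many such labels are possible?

120

Choose and order 3 of the 6 symbols: the first letter has 6 options, the next 5, then 4.
That product is 6 × 5 × 4 = 120.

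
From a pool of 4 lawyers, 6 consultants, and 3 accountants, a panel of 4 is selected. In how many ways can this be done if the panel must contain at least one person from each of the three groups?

360

Unrestricted: C(13,4) = 715 ways to pick any 4 of the 13.
Subtract selections that omit an entire group: no lawyers → C(9,4) = 126; no consultants → C(7,4) = 35; no accountants → C(10,4) = 210.
Add back selections omitting two groups (i.e. drawn from a single group): C(4,4) + C(6,4) + C(3,4) = 16.
By inclusion–exclusion: 715 − 371 + 16 = 360.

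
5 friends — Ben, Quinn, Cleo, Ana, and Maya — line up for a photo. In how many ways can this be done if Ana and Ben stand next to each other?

Treat {Ana, Ben} as a single unit. There are 4 units to order, and the pair itself can be ordered 2 ways.
So the count is 2·(4)! = 48.

48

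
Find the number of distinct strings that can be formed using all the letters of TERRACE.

1260

The 7 letters of TERRACE have repeats: E appearing twice and R appearing twice.
So there are 7! / (2!·2!) = 1260 distinguishable arrangements.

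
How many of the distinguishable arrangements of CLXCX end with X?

With the last slot taken by X, it remains to arrange the other 4 letters (CLCX).
Those 4 letters have C appearing twice, giving (4)!/(2!) = 12.

12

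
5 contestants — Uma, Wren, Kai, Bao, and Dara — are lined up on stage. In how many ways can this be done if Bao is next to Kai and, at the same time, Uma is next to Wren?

24

Treat {Bao,Kai} as one block (2 orders) and {Uma,Wren} as another (2 orders).
That leaves 3 units to arrange: 2 × 2 × 3! = 4 × 6 = 24.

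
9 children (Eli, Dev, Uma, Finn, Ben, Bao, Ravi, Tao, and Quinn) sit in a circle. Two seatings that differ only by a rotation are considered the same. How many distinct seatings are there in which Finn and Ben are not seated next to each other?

30240

Without the restriction there are (8)! = 40320 seatings.
Seatings with Finn beside Ben: treat them as a block with 2 internal orders, giving 2 × (7)! = 10080.
Subtracting, 40320 − 10080 = 30240.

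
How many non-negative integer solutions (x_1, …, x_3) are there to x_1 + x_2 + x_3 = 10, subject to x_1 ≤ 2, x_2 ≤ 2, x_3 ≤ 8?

6

Ignoring the caps, the number of non-negative solutions to x_1+…+x_3 = 10 is C(12,2) = 66.
Subtract solutions that violate a single cap (substitute x_i' = x_i − (cap_i+1)): x_1 ≥ 3 gives C(9,2) = 36; x_2 ≥ 3 gives C(9,2) = 36; x_3 ≥ 9 gives C(3,2) = 3. Together 75.
Add back pairs where two caps are both exceeded: 15 + 0 + 0 = 15.
By inclusion–exclusion the count is 66 − 75 + 15 = 6.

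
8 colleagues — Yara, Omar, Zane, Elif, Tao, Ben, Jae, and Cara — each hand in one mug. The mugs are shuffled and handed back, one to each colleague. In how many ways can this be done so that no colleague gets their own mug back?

Count assignments avoiding every fixed point. For any j of the 8 colleagues fixed to their own mug, the other 8−j can be arranged in (8−j)! ways.
By inclusion–exclusion this is Σ_{j=0}^{8} (−1)^j C(8,j)·(8−j)!.
Computing: 40320 − 40320 + 20160 − 6720 + 1680 − 336 + 56 − 8 + 1 = 14833.

14833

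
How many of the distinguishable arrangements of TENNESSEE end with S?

With the last slot taken by S, it remains to arrange the other 8 letters (TENNESEE).
Those 8 letters have E appearing 4 times and N appearing twice, giving (8)!/(4!·2!) = 840.

840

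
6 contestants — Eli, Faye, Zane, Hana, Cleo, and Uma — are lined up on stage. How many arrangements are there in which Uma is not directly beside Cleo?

Of the 6! = 720 arrangements, those with Uma and Cleo adjacent number 2 × 5! = 240 (treat the pair as a block with 2 internal orders).
So 720 − 240 = 480 arrangements keep them apart.

480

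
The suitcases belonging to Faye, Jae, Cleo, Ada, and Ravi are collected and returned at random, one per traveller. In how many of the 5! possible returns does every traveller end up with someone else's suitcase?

44

Count assignments avoiding every fixed point. For any j of the 5 travellers fixed to their own suitcase, the other 5−j can be arranged in (5−j)! ways.
By inclusion–exclusion this is Σ_{j=0}^{5} (−1)^j C(5,j)·(5−j)!.
Computing: 120 − 120 + 60 − 20 + 5 − 1 = 44.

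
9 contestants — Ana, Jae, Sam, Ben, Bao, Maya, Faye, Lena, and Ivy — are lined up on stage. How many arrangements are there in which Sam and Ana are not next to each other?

282240

Of the 9! = 362880 arrangements, those with Sam and Ana adjacent number 2 × 8! = 80640 (treat the pair as a block with 2 internal orders).
Complementary counting: 362880 − 80640 = 282240.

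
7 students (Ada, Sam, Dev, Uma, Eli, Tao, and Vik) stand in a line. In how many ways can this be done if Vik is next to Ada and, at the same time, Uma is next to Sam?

Treat {Vik,Ada} as one block (2 orders) and {Uma,Sam} as another (2 orders).
That leaves 5 units to arrange: 2 × 2 × 5! = 4 × 120 = 480.

480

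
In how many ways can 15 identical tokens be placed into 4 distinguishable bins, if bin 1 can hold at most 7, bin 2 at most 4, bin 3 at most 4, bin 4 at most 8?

By stars and bars, unrestricted non-negative solutions to x_1+…+x_4 = 15 number C(15+3,3) = 816.
Subtract solutions that violate a single cap (substitute x_i' = x_i − (cap_i+1)): x_1 ≥ 8 gives C(10,3) = 120; x_2 ≥ 5 gives C(13,3) = 286; x_3 ≥ 5 gives C(13,3) = 286; x_4 ≥ 9 gives C(9,3) = 84. Together 776.
Add back pairs where two caps are both exceeded: 10 + 10 + 0 + 56 + 4 + 4 = 84.
By inclusion–exclusion the count is 816 − 776 + 84 = 124.

124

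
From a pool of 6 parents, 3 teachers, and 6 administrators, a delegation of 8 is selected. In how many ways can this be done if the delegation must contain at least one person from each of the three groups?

Total 8-person selections from all 15: C(15,8) = 6435.
Subtract selections that omit an entire group: no parents → C(9,8) = 9; no teachers → C(12,8) = 495; no administrators → C(9,8) = 9.
Add back selections omitting two groups (i.e. drawn from a single group): C(6,8) + C(3,8) + C(6,8) = 0.
By inclusion–exclusion: 6435 − 513 + 0 = 5922.

5922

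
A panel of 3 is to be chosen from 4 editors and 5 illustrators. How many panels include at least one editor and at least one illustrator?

70

With no constraint there are C(9,3) = 84 possible selections.
Subtract selections that omit an entire group: no editors → C(5,3) = 10; no illustrators → C(4,3) = 4.
Both groups omitted at once is impossible, so 84 − 14 = 70.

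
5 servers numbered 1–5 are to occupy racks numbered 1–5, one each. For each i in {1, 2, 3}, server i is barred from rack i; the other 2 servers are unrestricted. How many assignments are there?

Let Aᵢ (for i ∈ {1, 2, 3}) be the placements that put server i in its forbidden rack. Any j of these fix j positions, leaving (5−j)! ways to fill the rest, and there are C(3,j) ways to pick which j.
By inclusion–exclusion, the number of valid placements is Σ_{j=0}^{3} (−1)^j C(3,j)·(5−j)!.
Computing: 120 − 72 + 18 − 2 = 64.

64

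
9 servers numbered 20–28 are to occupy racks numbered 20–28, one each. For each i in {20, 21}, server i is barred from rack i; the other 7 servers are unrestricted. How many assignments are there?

Let Aᵢ (for i ∈ {20, 21}) be the placements that put server i in its forbidden rack. Any j of these fix j positions, leaving (9−j)! ways to fill the rest, and there are C(2,j) ways to pick which j.
By inclusion–exclusion, the number of valid placements is Σ_{j=0}^{2} (−1)^j C(2,j)·(9−j)!.
Computing: 362880 − 80640 + 5040 = 287280.

287280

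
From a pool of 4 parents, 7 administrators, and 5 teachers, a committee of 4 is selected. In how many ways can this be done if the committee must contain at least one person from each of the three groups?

910

Unrestricted: C(16,4) = 1820 ways to pick any 4 of the 16.
Selections missing a whole group: no parents → C(12,4) = 495; no administrators → C(9,4) = 126; no teachers → C(11,4) = 330.
Add back selections omitting two groups (i.e. drawn from a single group): C(4,4) + C(7,4) + C(5,4) = 41.
By inclusion–exclusion: 1820 − 951 + 41 = 910.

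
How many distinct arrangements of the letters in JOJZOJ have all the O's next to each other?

Treat the 2 copies of O as a single block. The multiset to arrange is then {OO, J, J, J, Z}, 5 items in all.
That gives (5)!/(3!) = 20 arrangements.

20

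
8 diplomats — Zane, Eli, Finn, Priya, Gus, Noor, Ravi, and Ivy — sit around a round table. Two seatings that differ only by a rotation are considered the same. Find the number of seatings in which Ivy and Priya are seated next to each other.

1440

Glue Ivy and Priya into a block (2 internal orders). Seating 7 units around a circle gives (6)! arrangements.
So 2 × (6)! = 2 × 720 = 1440.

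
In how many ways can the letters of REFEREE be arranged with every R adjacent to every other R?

Treat the 2 copies of R as a single block. The multiset to arrange is then {RR, E, E, E, E, F}, 6 items in all.
That gives (6)!/(4!) = 30 arrangements.

30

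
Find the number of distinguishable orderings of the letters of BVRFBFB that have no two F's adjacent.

300

There are 7!/(3!·2!) = 420 arrangements of BVRFBFB in total.
Arrangements with the F's together: treat FF as one letter, giving (6)!/(3!) = 120.
Subtracting, 420 − 120 = 300 arrangements keep the F's apart.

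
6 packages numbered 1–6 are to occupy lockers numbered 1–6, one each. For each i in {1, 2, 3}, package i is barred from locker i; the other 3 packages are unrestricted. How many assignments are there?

Let Aᵢ (for i ∈ {1, 2, 3}) be the placements that put package i in its forbidden locker. Any j of these fix j positions, leaving (6−j)! ways to fill the rest, and there are C(3,j) ways to pick which j.
By inclusion–exclusion, the number of valid placements is Σ_{j=0}^{3} (−1)^j C(3,j)·(6−j)!.
Computing: 720 − 360 + 72 − 6 = 426.

426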